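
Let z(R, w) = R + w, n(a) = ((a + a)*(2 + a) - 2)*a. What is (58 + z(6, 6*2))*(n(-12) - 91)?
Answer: -223972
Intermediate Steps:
n(a) = a*(-2 + 2*a*(2 + a)) (n(a) = ((2*a)*(2 + a) - 2)*a = (2*a*(2 + a) - 2)*a = (-2 + 2*a*(2 + a))*a = a*(-2 + 2*a*(2 + a)))
(58 + z(6, 6*2))*(n(-12) - 91) = (58 + (6 + 6*2))*(2*(-12)*(-1 + (-12)² + 2*(-12)) - 91) = (58 + (6 + 12))*(2*(-12)*(-1 + 144 - 24) - 91) = (58 + 18)*(2*(-12)*119 - 91) = 76*(-2856 - 91) = 76*(-2947) = -223972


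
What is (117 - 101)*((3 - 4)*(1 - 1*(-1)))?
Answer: -32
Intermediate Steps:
(117 - 101)*((3 - 4)*(1 - 1*(-1))) = 16*(-(1 + 1)) = 16*(-1*2) = 16*(-2) = -32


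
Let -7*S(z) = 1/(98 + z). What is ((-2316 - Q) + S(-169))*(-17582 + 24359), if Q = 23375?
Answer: -86531623002/497 ≈ -1.7411e+8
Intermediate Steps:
S(z) = -1/(7*(98 + z))
((-2316 - Q) + S(-169))*(-17582 + 24359) = ((-2316 - 1*23375) - 1/(686 + 7*(-169)))*(-17582 + 24359) = ((-2316 - 23375) - 1/(686 - 1183))*6777 = (-25691 - 1/(-497))*6777 = (-25691 - 1*(-1/497))*6777 = (-25691 + 1/497)*6777 = -12768426/497*6777 = -86531623002/497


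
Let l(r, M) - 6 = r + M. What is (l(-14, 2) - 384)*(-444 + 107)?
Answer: 131430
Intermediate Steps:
l(r, M) = 6 + M + r (l(r, M) = 6 + (r + M) = 6 + (M + r) = 6 + M + r)
(l(-14, 2) - 384)*(-444 + 107) = ((6 + 2 - 14) - 384)*(-444 + 107) = (-6 - 384)*(-337) = -390*(-337) = 131430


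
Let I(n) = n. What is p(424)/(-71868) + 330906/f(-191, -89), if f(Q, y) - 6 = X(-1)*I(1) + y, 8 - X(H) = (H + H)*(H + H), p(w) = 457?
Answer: -23781588511/5677572 ≈ -4188.7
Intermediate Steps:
X(H) = 8 - 4*H**2 (X(H) = 8 - (H + H)*(H + H) = 8 - 2*H*2*H = 8 - 4*H**2)
f(Q, y) = 10 + y (f(Q, y) = 6 + ((8 - 4*(-1)**2)*1 + y) = 6 + ((8 - 4*1)*1 + y) = 6 + ((8 - 4)*1 + y) = 6 + (4*1 + y) = 6 + (4 + y) = 10 + y)
p(424)/(-71868) + 330906/f(-191, -89) = 457/(-71868) + 330906/(10 - 89) = 457*(-1/71868) + 330906/(-79) = -457/71868 + 330906*(-1/79) = -457/71868 - 330906/79 = -23781588511/5677572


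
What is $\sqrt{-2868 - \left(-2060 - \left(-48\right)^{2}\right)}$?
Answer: $2 \sqrt{374} \approx 38.678$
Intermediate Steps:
$\sqrt{-2868 - \left(-2060 - \left(-48\right)^{2}\right)} = \sqrt{-2868 + \left(2304 + 2060\right)} = \sqrt{-2868 + 4364} = \sqrt{1496} = 2 \sqrt{374}$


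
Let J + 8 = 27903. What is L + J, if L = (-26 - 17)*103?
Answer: 23466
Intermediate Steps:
J = 27895 (J = -8 + 27903 = 27895)
L = -4429 (L = -43*103 = -4429)
L + J = -4429 + 27895 = 23466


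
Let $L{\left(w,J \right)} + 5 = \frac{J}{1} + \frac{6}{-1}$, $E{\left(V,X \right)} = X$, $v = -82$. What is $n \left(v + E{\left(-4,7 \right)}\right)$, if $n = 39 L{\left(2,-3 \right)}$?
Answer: $40950$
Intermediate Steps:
$L{\left(w,J \right)} = -11 + J$ ($L{\left(w,J \right)} = -5 + \left(\frac{J}{1} + \frac{6}{-1}\right) = -5 + \left(J 1 + 6 \left(-1\right)\right) = -5 + \left(J - 6\right) = -5 + \left(-6 + J\right) = -11 + J$)
$n = -546$ ($n = 39 \left(-11 - 3\right) = 39 \left(-14\right) = -546$)
$n \left(v + E{\left(-4,7 \right)}\right) = - 546 \left(-82 + 7\right) = \left(-546\right) \left(-75\right) = 40950$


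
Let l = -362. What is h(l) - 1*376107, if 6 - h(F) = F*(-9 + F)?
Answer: -510403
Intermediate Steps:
h(F) = 6 - F*(-9 + F)
h(l) - 1*376107 = (6 - 1*(-362)² + 9*(-362)) - 1*376107 = (6 - 1*131044 - 3258) - 376107 = (6 - 131044 - 3258) - 376107 = -134296 - 376107 = -510403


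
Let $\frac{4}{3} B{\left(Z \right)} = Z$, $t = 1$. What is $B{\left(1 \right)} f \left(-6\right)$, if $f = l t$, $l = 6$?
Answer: $-27$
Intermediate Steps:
$B{\left(Z \right)} = \frac{3 Z}{4}$
$f = 6$ ($f = 6 \cdot 1 = 6$)
$B{\left(1 \right)} f \left(-6\right) = \frac{3}{4} \cdot 1 \cdot 6 \left(-6\right) = \frac{3}{4} \cdot 6 \left(-6\right) = \frac{9}{2} \left(-6\right) = -27$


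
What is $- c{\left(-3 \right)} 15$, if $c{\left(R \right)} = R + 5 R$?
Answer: $270$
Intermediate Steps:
$c{\left(R \right)} = 6 R$
$- c{\left(-3 \right)} 15 = - 6 \left(-3\right) 15 = \left(-1\right) \left(-18\right) 15 = 18 \cdot 15 = 270$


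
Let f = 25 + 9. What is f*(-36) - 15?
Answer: -1239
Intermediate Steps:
f = 34
f*(-36) - 15 = 34*(-36) - 15 = -1224 - 15 = -1239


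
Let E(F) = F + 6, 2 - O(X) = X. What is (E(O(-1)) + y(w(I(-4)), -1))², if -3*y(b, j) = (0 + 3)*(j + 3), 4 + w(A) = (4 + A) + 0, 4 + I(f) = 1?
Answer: 49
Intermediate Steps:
I(f) = -3 (I(f) = -4 + 1 = -3)
O(X) = 2 - X
E(F) = 6 + F
w(A) = A (w(A) = -4 + ((4 + A) + 0) = -4 + (4 + A) = A)
y(b, j) = -3 - j (y(b, j) = -(0 + 3)*(j + 3)/3 = -(3 + j) = -(9 + 3*j)/3 = -3 - j)
(E(O(-1)) + y(w(I(-4)), -1))² = ((6 + (2 - 1*(-1))) + (-3 - 1*(-1)))² = ((6 + (2 + 1)) + (-3 + 1))² = ((6 + 3) - 2)² = (9 - 2)² = 7² = 49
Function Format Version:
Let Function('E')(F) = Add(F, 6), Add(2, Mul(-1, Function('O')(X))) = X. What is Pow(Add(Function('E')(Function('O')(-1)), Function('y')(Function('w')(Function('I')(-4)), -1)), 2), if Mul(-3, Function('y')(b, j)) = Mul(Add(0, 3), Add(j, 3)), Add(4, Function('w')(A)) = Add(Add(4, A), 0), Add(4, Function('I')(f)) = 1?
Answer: 49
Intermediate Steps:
Function('I')(f) = -3 (Function('I')(f) = Add(-4, 1) = -3)
Function('O')(X) = Add(2, Mul(-1, X))
Function('E')(F) = Add(6, F)
Function('w')(A) = A (Function('w')(A) = Add(-4, Add(Add(4, A), 0)) = Add(-4, Add(4, A)) = A)
Function('y')(b, j) = Add(-3, Mul(-1, j)) (Function('y')(b, j) = Mul(Rational(-1, 3), Mul(Add(0, 3), Add(j, 3))) = Mul(Rational(-1, 3), Mul(3, Add(3, j))) = Mul(Rational(-1, 3), Add(9, Mul(3, j))) = Add(-3, Mul(-1, j)))
Pow(Add(Function('E')(Function('O')(-1)), Function('y')(Function('w')(Function('I')(-4)), -1)), 2) = Pow(Add(Add(6, Add(2, Mul(-1, -1))), Add(-3, Mul(-1, -1))), 2) = Pow(Add(Add(6, Add(2, 1)), Add(-3, 1)), 2) = Pow(Add(Add(6, 3), -2), 2) = Pow(Add(9, -2), 2) = Pow(7, 2) = 49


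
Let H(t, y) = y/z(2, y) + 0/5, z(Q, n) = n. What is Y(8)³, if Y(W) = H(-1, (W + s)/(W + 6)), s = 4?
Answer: 1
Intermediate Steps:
H(t, y) = 1 (H(t, y) = y/y + 0/5 = 1 + 0*(⅕) = 1 + 0 = 1)
Y(W) = 1
Y(8)³ = 1³ = 1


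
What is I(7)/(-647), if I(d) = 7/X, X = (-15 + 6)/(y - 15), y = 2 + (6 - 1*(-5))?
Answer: -14/5823 ≈ -0.0024043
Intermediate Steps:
y = 13 (y = 2 + (6 + 5) = 2 + 11 = 13)
X = 9/2 (X = (-15 + 6)/(13 - 15) = -9/(-2) = -9*(-1/2) = 9/2 ≈ 4.5000)
I(d) = 14/9 (I(d) = 7/(9/2) = 7*(2/9) = 14/9)
I(7)/(-647) = (14/9)/(-647) = (14/9)*(-1/647) = -14/5823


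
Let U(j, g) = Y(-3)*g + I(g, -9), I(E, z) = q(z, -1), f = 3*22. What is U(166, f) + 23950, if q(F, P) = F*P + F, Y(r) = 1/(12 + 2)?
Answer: 167683/7 ≈ 23955.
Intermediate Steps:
f = 66
Y(r) = 1/14
q(F, P) = F + F*P
I(E, z) = 0 (I(E, z) = z*(1 - 1) = z*0 = 0)
U(j, g) = g/14 (U(j, g) = g/14 + 0 = g/14)
U(166, f) + 23950 = (1/14)*66 + 23950 = 33/7 + 23950 = 167683/7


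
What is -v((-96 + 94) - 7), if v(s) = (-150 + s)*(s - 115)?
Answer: -19716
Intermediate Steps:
v(s) = (-150 + s)*(-115 + s)
-v((-96 + 94) - 7) = -(17250 + ((-96 + 94) - 7)² - 265*((-96 + 94) - 7)) = -(17250 + (-2 - 7)² - 265*(-2 - 7)) = -(17250 + (-9)² - 265*(-9)) = -(17250 + 81 + 2385) = -1*19716 = -19716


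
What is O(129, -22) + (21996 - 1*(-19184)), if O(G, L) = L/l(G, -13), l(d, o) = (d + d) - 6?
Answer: 5188669/126 ≈ 41180.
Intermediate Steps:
l(d, o) = -6 + 2*d (l(d, o) = 2*d - 6 = -6 + 2*d)
O(G, L) = L/(-6 + 2*G)
O(129, -22) + (21996 - 1*(-19184)) = (½)*(-22)/(-3 + 129) + (21996 - 1*(-19184)) = (½)*(-22)/126 + (21996 + 19184) = (½)*(-22)*(1/126) + 41180 = -11/126 + 41180 = 5188669/126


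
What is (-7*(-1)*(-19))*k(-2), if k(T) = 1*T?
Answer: 266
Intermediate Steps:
k(T) = T
(-7*(-1)*(-19))*k(-2) = (-7*(-1)*(-19))*(-2) = (7*(-19))*(-2) = -133*(-2) = 266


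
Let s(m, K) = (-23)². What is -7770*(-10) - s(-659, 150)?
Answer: 77171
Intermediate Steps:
s(m, K) = 529
-7770*(-10) - s(-659, 150) = -7770*(-10) - 1*529 = -518*(-150) - 529 = 77700 - 529 = 77171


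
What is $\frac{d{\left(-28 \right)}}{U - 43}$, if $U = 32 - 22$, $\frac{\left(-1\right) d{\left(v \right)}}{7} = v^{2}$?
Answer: $\frac{5488}{33} \approx 166.3$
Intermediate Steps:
$d{\left(v \right)} = - 7 v^{2}$
$U = 10$ ($U = 32 - 22 = 10$)
$\frac{d{\left(-28 \right)}}{U - 43} = \frac{\left(-7\right) \left(-28\right)^{2}}{10 - 43} = \frac{\left(-7\right) 784}{-33} = \left(- \frac{1}{33}\right) \left(-5488\right) = \frac{5488}{33}$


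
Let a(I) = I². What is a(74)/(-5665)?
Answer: -5476/5665 ≈ -0.96664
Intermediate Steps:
a(74)/(-5665) = 74²/(-5665) = 5476*(-1/5665) = -5476/5665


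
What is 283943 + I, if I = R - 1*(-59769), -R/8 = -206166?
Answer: 1993040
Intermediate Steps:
R = 1649328 (R = -8*(-206166) = 1649328)
I = 1709097 (I = 1649328 - 1*(-59769) = 1649328 + 59769 = 1709097)
283943 + I = 283943 + 1709097 = 1993040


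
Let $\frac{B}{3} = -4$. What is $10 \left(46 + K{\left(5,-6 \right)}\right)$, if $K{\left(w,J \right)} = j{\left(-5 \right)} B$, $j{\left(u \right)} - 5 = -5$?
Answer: $460$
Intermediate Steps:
$B = -12$ ($B = 3 \left(-4\right) = -12$)
$j{\left(u \right)} = 0$ ($j{\left(u \right)} = 5 - 5 = 0$)
$K{\left(w,J \right)} = 0$ ($K{\left(w,J \right)} = 0 \left(-12\right) = 0$)
$10 \left(46 + K{\left(5,-6 \right)}\right) = 10 \left(46 + 0\right) = 10 \cdot 46 = 460$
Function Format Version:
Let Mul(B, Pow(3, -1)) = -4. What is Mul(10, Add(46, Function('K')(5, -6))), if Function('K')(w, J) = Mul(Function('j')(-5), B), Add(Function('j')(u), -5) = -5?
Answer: 460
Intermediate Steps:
B = -12 (B = Mul(3, -4) = -12)
Function('j')(u) = 0 (Function('j')(u) = Add(5, -5) = 0)
Function('K')(w, J) = 0 (Function('K')(w, J) = Mul(0, -12) = 0)
Mul(10, Add(46, Function('K')(5, -6))) = Mul(10, Add(46, 0)) = Mul(10, 46) = 460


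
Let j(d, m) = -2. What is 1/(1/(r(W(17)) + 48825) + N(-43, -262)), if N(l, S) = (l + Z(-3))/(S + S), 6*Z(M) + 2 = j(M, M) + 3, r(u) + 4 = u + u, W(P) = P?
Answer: 51200040/4218863 ≈ 12.136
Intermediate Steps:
r(u) = -4 + 2*u (r(u) = -4 + (u + u) = -4 + 2*u)
Z(M) = -⅙ (Z(M) = -⅓ + (-2 + 3)/6 = -⅓ + (⅙)*1 = -⅓ + ⅙ = -⅙)
N(l, S) = (-⅙ + l)/(2*S) (N(l, S) = (l - ⅙)/(S + S) = (-⅙ + l)/((2*S)) = (-⅙ + l)*(1/(2*S)) = (-⅙ + l)/(2*S))
1/(1/(r(W(17)) + 48825) + N(-43, -262)) = 1/(1/((-4 + 2*17) + 48825) + (1/12)*(-1 + 6*(-43))/(-262)) = 1/(1/((-4 + 34) + 48825) + (1/12)*(-1/262)*(-1 - 258)) = 1/(1/(30 + 48825) + (1/12)*(-1/262)*(-259)) = 1/(1/48855 + 259/3144) = 1/(4218863/51200040) = 51200040/4218863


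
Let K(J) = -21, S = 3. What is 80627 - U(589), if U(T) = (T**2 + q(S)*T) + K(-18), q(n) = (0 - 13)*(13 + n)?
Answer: -143761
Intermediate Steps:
q(n) = -169 - 13*n (q(n) = -13*(13 + n) = -169 - 13*n)
U(T) = -21 + T**2 - 208*T (U(T) = (T**2 + (-169 - 13*3)*T) - 21 = (T**2 + (-169 - 39)*T) - 21 = (T**2 - 208*T) - 21 = -21 + T**2 - 208*T)
80627 - U(589) = 80627 - (-21 + 589**2 - 208*589) = 80627 - (-21 + 346921 - 122512) = 80627 - 1*224388 = 80627 - 224388 = -143761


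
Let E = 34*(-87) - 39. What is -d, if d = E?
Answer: 2997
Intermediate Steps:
E = -2997 (E = -2958 - 39 = -2997)
d = -2997
-d = -1*(-2997) = 2997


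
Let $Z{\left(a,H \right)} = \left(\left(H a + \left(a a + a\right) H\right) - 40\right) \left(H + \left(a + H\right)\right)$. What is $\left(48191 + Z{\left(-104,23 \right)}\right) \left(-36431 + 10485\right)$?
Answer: $365853155706$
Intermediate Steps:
$Z{\left(a,H \right)} = \left(a + 2 H\right) \left(-40 + H a + H \left(a + a^{2}\right)\right)$ ($Z{\left(a,H \right)} = \left(\left(H a + \left(a^{2} + a\right) H\right) - 40\right) \left(H + \left(H + a\right)\right) = \left(\left(H a + \left(a + a^{2}\right) H\right) - 40\right) \left(a + 2 H\right) = \left(\left(H a + H \left(a + a^{2}\right)\right) - 40\right) \left(a + 2 H\right) = \left(-40 + H a + H \left(a + a^{2}\right)\right) \left(a + 2 H\right) = \left(a + 2 H\right) \left(-40 + H a + H \left(a + a^{2}\right)\right)$)
$\left(48191 + Z{\left(-104,23 \right)}\right) \left(-36431 + 10485\right) = \left(48191 + \left(\left(-80\right) 23 - -4160 + 23 \left(-104\right)^{3} + 2 \cdot 23 \left(-104\right)^{2} + 2 \cdot 23^{2} \left(-104\right)^{2} + 4 \left(-104\right) 23^{2}\right)\right) \left(-36431 + 10485\right) = \left(48191 + \left(-1840 + 4160 + 23 \left(-1124864\right) + 2 \cdot 23 \cdot 10816 + 2 \cdot 529 \cdot 10816 + 4 \left(-104\right) 529\right)\right) \left(-25946\right) = \left(48191 + \left(-1840 + 4160 - 25871872 + 497536 + 11443328 - 220064\right)\right) \left(-25946\right) = \left(48191 - 14148752\right) \left(-25946\right) = \left(-14100561\right) \left(-25946\right) = 365853155706$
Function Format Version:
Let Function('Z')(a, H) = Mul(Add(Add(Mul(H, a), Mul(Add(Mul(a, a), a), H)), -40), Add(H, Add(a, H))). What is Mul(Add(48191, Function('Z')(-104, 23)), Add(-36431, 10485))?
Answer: 365853155706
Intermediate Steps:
Function('Z')(a, H) = Mul(Add(a, Mul(2, H)), Add(-40, Mul(H, a), Mul(H, Add(a, Pow(a, 2))))) (Function('Z')(a, H) = Mul(Add(Add(Mul(H, a), Mul(Add(Pow(a, 2), a), H)), -40), Add(H, Add(H, a))) = Mul(Add(Add(Mul(H, a), Mul(Add(a, Pow(a, 2)), H)), -40), Add(a, Mul(2, H))) = Mul(Add(Add(Mul(H, a), Mul(H, Add(a, Pow(a, 2)))), -40), Add(a, Mul(2, H))) = Mul(Add(-40, Mul(H, a), Mul(H, Add(a, Pow(a, 2)))), Add(a, Mul(2, H))) = Mul(Add(a, Mul(2, H)), Add(-40, Mul(H, a), Mul(H, Add(a, Pow(a, 2))))))
Mul(Add(48191, Function('Z')(-104, 23)), Add(-36431, 10485)) = Mul(Add(48191, Add(Mul(-80, 23), Mul(-40, -104), Mul(23, Pow(-104, 3)), Mul(2, 23, Pow(-104, 2)), Mul(2, Pow(23, 2), Pow(-104, 2)), Mul(4, -104, Pow(23, 2)))), Add(-36431, 10485)) = Mul(Add(48191, Add(-1840, 4160, Mul(23, -1124864), Mul(2, 23, 10816), Mul(2, 529, 10816), Mul(4, -104, 529))), -25946) = Mul(Add(48191, Add(-1840, 4160, -25871872, 497536, 11443328, -220064)), -25946) = Mul(Add(48191, -14148752), -25946) = Mul(-14100561, -25946) = 365853155706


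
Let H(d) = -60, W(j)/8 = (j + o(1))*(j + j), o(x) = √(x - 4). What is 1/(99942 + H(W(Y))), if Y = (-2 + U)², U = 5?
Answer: 1/99882 ≈ 1.0012e-5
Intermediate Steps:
o(x) = √(-4 + x)
Y = 9 (Y = (-2 + 5)² = 3² = 9)
W(j) = 16*j*(j + I*√3) (W(j) = 8*((j + √(-4 + 1))*(j + j)) = 8*((j + √(-3))*(2*j)) = 8*((j + I*√3)*(2*j)) = 8*(2*j*(j + I*√3)) = 16*j*(j + I*√3))
1/(99942 + H(W(Y))) = 1/(99942 - 60) = 1/99882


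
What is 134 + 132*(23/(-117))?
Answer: 4214/39 ≈ 108.05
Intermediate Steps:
134 + 132*(23/(-117)) = 134 + 132*(23*(-1/117)) = 134 + 132*(-23/117) = 134 - 1012/39 = 4214/39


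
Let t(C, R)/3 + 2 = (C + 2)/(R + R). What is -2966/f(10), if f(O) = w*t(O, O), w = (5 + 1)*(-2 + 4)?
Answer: 7415/126 ≈ 58.849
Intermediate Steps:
w = 12 (w = 6*2 = 12)
t(C, R) = -6 + 3*(2 + C)/(2*R) (t(C, R) = -6 + 3*((C + 2)/(R + R)) = -6 + 3*((2 + C)/((2*R))) = -6 + 3*((2 + C)*(1/(2*R))) = -6 + 3*((2 + C)/(2*R)) = -6 + 3*(2 + C)/(2*R))
f(O) = 18*(2 - 3*O)/O (f(O) = 12*(3*(2 + O - 4*O)/(2*O)) = 12*(3*(2 - 3*O)/(2*O)) = 18*(2 - 3*O)/O)
-2966/f(10) = -2966/(-54 + 36/10) = -2966/(-54 + 36*(⅒)) = -2966/(-54 + 18/5) = -2966/(-252/5) = -2966*(-5/252) = 7415/126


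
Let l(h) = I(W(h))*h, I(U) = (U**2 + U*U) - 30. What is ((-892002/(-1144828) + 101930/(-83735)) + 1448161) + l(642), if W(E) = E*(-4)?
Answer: 81184965695312274129/9586217258 ≈ 8.4689e+9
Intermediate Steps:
W(E) = -4*E
I(U) = -30 + 2*U**2 (I(U) = (U**2 + U**2) - 30 = 2*U**2 - 30 = -30 + 2*U**2)
l(h) = h*(-30 + 32*h**2) (l(h) = (-30 + 2*(-4*h)**2)*h = (-30 + 2*(16*h**2))*h = (-30 + 32*h**2)*h = h*(-30 + 32*h**2))
((-892002/(-1144828) + 101930/(-83735)) + 1448161) + l(642) = ((-892002/(-1144828) + 101930/(-83735)) + 1448161) + (-30*642 + 32*642**3) = ((-892002*(-1/1144828) + 101930*(-1/83735)) + 1448161) + (-19260 + 32*264609288) = ((446001/572414 - 20386/16747) + 1448161) + (-19260 + 8467497216) = (-4200053057/9586217258 + 1448161) + 8467477956 = 13882381770509481/9586217258 + 8467477956 = 81184965695312274129/9586217258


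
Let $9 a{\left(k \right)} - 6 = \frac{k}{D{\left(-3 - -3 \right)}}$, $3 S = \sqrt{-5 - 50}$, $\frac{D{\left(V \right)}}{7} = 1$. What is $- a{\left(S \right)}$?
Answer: $- \frac{2}{3} - \frac{i \sqrt{55}}{189} \approx -0.66667 - 0.039239 i$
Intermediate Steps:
$D{\left(V \right)} = 7$ ($D{\left(V \right)} = 7 \cdot 1 = 7$)
$S = \frac{i \sqrt{55}}{3}$ ($S = \frac{\sqrt{-5 - 50}}{3} = \frac{\sqrt{-55}}{3} = \frac{i \sqrt{55}}{3} \approx 2.4721 i$)
$a{\left(k \right)} = \frac{2}{3} + \frac{k}{63}$ ($a{\left(k \right)} = \frac{2}{3} + \frac{k \frac{1}{7}}{9} = \frac{2}{3} + \frac{\frac{1}{7} k}{9} = \frac{2}{3} + \frac{k}{63}$)
$- a{\left(S \right)} = - (\frac{2}{3} + \frac{\frac{1}{3} i \sqrt{55}}{63}) = - (\frac{2}{3} + \frac{i \sqrt{55}}{189}) = - \frac{2}{3} - \frac{i \sqrt{55}}{189}$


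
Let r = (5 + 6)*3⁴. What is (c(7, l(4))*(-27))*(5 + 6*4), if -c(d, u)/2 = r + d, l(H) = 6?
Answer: 1406268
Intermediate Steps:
r = 891 (r = 11*81 = 891)
c(d, u) = -1782 - 2*d (c(d, u) = -2*(891 + d) = -1782 - 2*d)
(c(7, l(4))*(-27))*(5 + 6*4) = ((-1782 - 2*7)*(-27))*(5 + 6*4) = ((-1782 - 14)*(-27))*(5 + 24) = -1796*(-27)*29 = 48492*29 = 1406268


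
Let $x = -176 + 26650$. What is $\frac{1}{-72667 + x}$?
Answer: $- \frac{1}{46193} \approx -2.1648 \cdot 10^{-5}$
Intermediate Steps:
$x = 26474$
$\frac{1}{-72667 + x} = \frac{1}{-72667 + 26474} = \frac{1}{-46193} = - \frac{1}{46193}$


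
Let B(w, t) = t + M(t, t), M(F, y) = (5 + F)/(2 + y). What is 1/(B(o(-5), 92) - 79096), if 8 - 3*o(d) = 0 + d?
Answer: -94/7426279 ≈ -1.2658e-5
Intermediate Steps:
o(d) = 8/3 - d/3 (o(d) = 8/3 - (0 + d)/3 = 8/3 - d/3)
M(F, y) = (5 + F)/(2 + y)
B(w, t) = t + (5 + t)/(2 + t)
1/(B(o(-5), 92) - 79096) = 1/((5 + 92 + 92*(2 + 92))/(2 + 92) - 79096) = 1/((5 + 92 + 92*94)/94 - 79096) = 1/((5 + 92 + 8648)/94 - 79096) = 1/((1/94)*8745 - 79096) = 1/(8745/94 - 79096) = 1/(-7426279/94) = -94/7426279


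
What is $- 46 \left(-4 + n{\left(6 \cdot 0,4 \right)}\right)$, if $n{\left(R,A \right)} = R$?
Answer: $184$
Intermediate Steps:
$- 46 \left(-4 + n{\left(6 \cdot 0,4 \right)}\right) = - 46 \left(-4 + 6 \cdot 0\right) = - 46 \left(-4 + 0\right) = \left(-46\right) \left(-4\right) = 184$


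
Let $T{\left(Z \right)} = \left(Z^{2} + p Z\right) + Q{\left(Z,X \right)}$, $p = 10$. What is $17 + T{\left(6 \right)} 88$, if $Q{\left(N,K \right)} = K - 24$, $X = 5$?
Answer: $6793$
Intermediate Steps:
$Q{\left(N,K \right)} = -24 + K$ ($Q{\left(N,K \right)} = K - 24 = -24 + K$)
$T{\left(Z \right)} = -19 + Z^{2} + 10 Z$ ($T{\left(Z \right)} = \left(Z^{2} + 10 Z\right) + \left(-24 + 5\right) = \left(Z^{2} + 10 Z\right) - 19 = -19 + Z^{2} + 10 Z$)
$17 + T{\left(6 \right)} 88 = 17 + \left(-19 + 6^{2} + 10 \cdot 6\right) 88 = 17 + \left(-19 + 36 + 60\right) 88 = 17 + 77 \cdot 88 = 17 + 6776 = 6793$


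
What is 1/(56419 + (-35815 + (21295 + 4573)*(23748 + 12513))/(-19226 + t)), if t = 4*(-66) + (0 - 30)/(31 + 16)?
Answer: 916060/7598893689 ≈ 0.00012055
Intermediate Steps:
t = -12438/47 (t = -264 - 30/47 = -12438/47 ≈ -264.64)
1/(56419 + (-35815 + (21295 + 4573)*(23748 + 12513))/(-19226 + t)) = 1/(56419 + (-35815 + (21295 + 4573)*(23748 + 12513))/(-19226 - 12438/47)) = 1/(56419 + (-35815 + 25868*36261)/(-916060/47)) = 1/(56419 + (-35815 + 937999548)*(-47/916060)) = 1/(56419 + 937963733*(-47/916060)) = 1/(56419 - 44084295451/916060) = 1/(7598893689/916060) = 916060/7598893689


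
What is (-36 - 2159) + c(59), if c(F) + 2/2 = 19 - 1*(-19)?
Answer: -2158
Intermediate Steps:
c(F) = 37 (c(F) = -1 + (19 - 1*(-19)) = -1 + (19 + 19) = -1 + 38 = 37)
(-36 - 2159) + c(59) = (-36 - 2159) + 37 = -2195 + 37 = -2158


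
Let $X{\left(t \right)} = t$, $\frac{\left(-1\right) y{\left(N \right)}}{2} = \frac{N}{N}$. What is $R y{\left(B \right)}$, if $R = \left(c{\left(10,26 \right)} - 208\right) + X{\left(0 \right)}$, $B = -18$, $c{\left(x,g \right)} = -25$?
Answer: $466$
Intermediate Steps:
$y{\left(N \right)} = -2$ ($y{\left(N \right)} = - 2 \frac{N}{N} = \left(-2\right) 1 = -2$)
$R = -233$ ($R = \left(-25 - 208\right) + 0 = -233 + 0 = -233$)
$R y{\left(B \right)} = \left(-233\right) \left(-2\right) = 466$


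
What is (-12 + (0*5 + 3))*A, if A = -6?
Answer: 54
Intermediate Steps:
(-12 + (0*5 + 3))*A = (-12 + (0*5 + 3))*(-6) = (-12 + (0 + 3))*(-6) = (-12 + 3)*(-6) = -9*(-6) = 54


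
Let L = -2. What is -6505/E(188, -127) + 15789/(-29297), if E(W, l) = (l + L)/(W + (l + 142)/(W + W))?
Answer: 13473598740799/1421021688 ≈ 9481.6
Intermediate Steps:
E(W, l) = (-2 + l)/(W + (142 + l)/(2*W)) (E(W, l) = (l - 2)/(W + (l + 142)/(W + W)) = (-2 + l)/(W + (142 + l)/((2*W))) = (-2 + l)/(W + (142 + l)*(1/(2*W))) = (-2 + l)/(W + (142 + l)/(2*W)))
-6505/E(188, -127) + 15789/(-29297) = -6505*(142 - 127 + 2*188²)/(376*(-2 - 127)) + 15789/(-29297) = -6505/(2*188*(-129)/(142 - 127 + 2*35344)) + 15789*(-1/29297) = -6505/(2*188*(-129)/(142 - 127 + 70688)) - 15789/29297 = -6505/(2*188*(-129)/70703) - 15789/29297 = -6505/(2*188*(1/70703)*(-129)) - 15789/29297 = -6505/(-48504/70703) - 15789/29297 = -6505*(-70703/48504) - 15789/29297 = 459923015/48504 - 15789/29297 = 13473598740799/1421021688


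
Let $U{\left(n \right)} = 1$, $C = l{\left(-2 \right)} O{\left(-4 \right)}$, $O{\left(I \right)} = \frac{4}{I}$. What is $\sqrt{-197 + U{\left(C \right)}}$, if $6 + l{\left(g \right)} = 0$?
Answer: $14 i \approx 14.0 i$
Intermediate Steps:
$l{\left(g \right)} = -6$ ($l{\left(g \right)} = -6 + 0 = -6$)
$C = 6$ ($C = - 6 \frac{4}{-4} = - 6 \cdot 4 \left(- \frac{1}{4}\right) = \left(-6\right) \left(-1\right) = 6$)
$\sqrt{-197 + U{\left(C \right)}} = \sqrt{-197 + 1} = \sqrt{-196} = 14 i$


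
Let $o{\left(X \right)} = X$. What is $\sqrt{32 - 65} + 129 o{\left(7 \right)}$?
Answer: $903 + i \sqrt{33} \approx 903.0 + 5.7446 i$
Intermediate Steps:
$\sqrt{32 - 65} + 129 o{\left(7 \right)} = \sqrt{32 - 65} + 129 \cdot 7 = \sqrt{-33} + 903 = i \sqrt{33} + 903 = 903 + i \sqrt{33}$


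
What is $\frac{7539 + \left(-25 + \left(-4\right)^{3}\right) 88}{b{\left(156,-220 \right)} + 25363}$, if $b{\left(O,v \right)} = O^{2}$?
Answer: $- \frac{293}{49699} \approx -0.0058955$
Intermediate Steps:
$\frac{7539 + \left(-25 + \left(-4\right)^{3}\right) 88}{b{\left(156,-220 \right)} + 25363} = \frac{7539 + \left(-25 + \left(-4\right)^{3}\right) 88}{156^{2} + 25363} = \frac{7539 + \left(-25 - 64\right) 88}{24336 + 25363} = \frac{7539 - 7832}{49699} = \left(7539 - 7832\right) \frac{1}{49699} = \left(-293\right) \frac{1}{49699} = - \frac{293}{49699}$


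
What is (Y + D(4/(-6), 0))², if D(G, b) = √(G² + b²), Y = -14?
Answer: 1600/9 ≈ 177.78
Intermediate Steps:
(Y + D(4/(-6), 0))² = (-14 + √((4/(-6))² + 0²))² = (-14 + √((4*(-⅙))² + 0))² = (-14 + √((-⅔)² + 0))² = (-14 + √(4/9 + 0))² = (-14 + √(4/9))² = (-14 + ⅔)² = (-40/3)² = 1600/9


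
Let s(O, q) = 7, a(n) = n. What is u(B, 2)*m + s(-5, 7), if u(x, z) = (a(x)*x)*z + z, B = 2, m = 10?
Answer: 107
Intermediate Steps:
u(x, z) = z + z*x**2 (u(x, z) = (x*x)*z + z = x**2*z + z = z*x**2 + z = z + z*x**2)
u(B, 2)*m + s(-5, 7) = (2*(1 + 2**2))*10 + 7 = (2*(1 + 4))*10 + 7 = (2*5)*10 + 7 = 10*10 + 7 = 100 + 7 = 107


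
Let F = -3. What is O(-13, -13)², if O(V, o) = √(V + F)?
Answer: -16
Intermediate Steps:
O(V, o) = √(-3 + V) (O(V, o) = √(V - 3) = √(-3 + V))
O(-13, -13)² = (√(-3 - 13))² = (√(-16))² = (4*I)² = -16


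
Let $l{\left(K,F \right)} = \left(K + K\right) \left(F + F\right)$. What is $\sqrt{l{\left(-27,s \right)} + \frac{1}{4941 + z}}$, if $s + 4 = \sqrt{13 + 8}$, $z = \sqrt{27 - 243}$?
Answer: $\frac{\sqrt{3} \sqrt{1296 + \frac{1}{1647 + 2 i \sqrt{6}} - 324 \sqrt{21}}}{3} \approx 3.7947 \cdot 10^{-8} - 7.9321 i$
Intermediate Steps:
$z = 6 i \sqrt{6}$ ($z = \sqrt{-216} = 6 i \sqrt{6} \approx 14.697 i$)
$s = -4 + \sqrt{21}$ ($s = -4 + \sqrt{13 + 8} = -4 + \sqrt{21} \approx 0.58258$)
$l{\left(K,F \right)} = 4 F K$ ($l{\left(K,F \right)} = 2 K 2 F = 4 F K$)
$\sqrt{l{\left(-27,s \right)} + \frac{1}{4941 + z}} = \sqrt{4 \left(-4 + \sqrt{21}\right) \left(-27\right) + \frac{1}{4941 + 6 i \sqrt{6}}} = \sqrt{\left(432 - 108 \sqrt{21}\right) + \frac{1}{4941 + 6 i \sqrt{6}}} = \sqrt{432 + \frac{1}{4941 + 6 i \sqrt{6}} - 108 \sqrt{21}}$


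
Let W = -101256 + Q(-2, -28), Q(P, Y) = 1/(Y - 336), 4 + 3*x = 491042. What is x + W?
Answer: 68166277/1092 ≈ 62423.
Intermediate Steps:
x = 491038/3 (x = -4/3 + (⅓)*491042 = -4/3 + 491042/3 = 491038/3 ≈ 1.6368e+5)
Q(P, Y) = 1/(-336 + Y)
W = -36857185/364 (W = -101256 + 1/(-336 - 28) = -101256 + 1/(-364) = -101256 - 1/364 = -36857185/364 ≈ -1.0126e+5)
x + W = 491038/3 - 36857185/364 = 68166277/1092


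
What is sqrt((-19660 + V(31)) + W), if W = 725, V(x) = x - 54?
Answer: I*sqrt(18958) ≈ 137.69*I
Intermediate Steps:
V(x) = -54 + x
sqrt((-19660 + V(31)) + W) = sqrt((-19660 + (-54 + 31)) + 725) = sqrt((-19660 - 23) + 725) = sqrt(-19683 + 725) = sqrt(-18958) = I*sqrt(18958)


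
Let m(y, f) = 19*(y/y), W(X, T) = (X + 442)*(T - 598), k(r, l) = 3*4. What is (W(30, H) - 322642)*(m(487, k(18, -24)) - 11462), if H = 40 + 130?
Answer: 6003661494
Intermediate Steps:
k(r, l) = 12
H = 170
W(X, T) = (-598 + T)*(442 + X) (W(X, T) = (442 + X)*(-598 + T) = (-598 + T)*(442 + X))
m(y, f) = 19 (m(y, f) = 19*1 = 19)
(W(30, H) - 322642)*(m(487, k(18, -24)) - 11462) = ((-264316 - 598*30 + 442*170 + 170*30) - 322642)*(19 - 11462) = ((-264316 - 17940 + 75140 + 5100) - 322642)*(-11443) = (-202016 - 322642)*(-11443) = -524658*(-11443) = 6003661494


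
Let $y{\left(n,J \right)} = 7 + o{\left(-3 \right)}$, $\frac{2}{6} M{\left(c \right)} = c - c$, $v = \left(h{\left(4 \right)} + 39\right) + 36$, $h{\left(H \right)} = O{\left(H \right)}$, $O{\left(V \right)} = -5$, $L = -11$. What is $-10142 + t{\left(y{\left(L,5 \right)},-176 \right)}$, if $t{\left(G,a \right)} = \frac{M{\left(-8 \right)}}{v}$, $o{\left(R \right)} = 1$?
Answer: $-10142$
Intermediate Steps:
$h{\left(H \right)} = -5$
$v = 70$ ($v = \left(-5 + 39\right) + 36 = 34 + 36 = 70$)
$M{\left(c \right)} = 0$ ($M{\left(c \right)} = 3 \left(c - c\right) = 3 \cdot 0 = 0$)
$y{\left(n,J \right)} = 8$ ($y{\left(n,J \right)} = 7 + 1 = 8$)
$t{\left(G,a \right)} = 0$ ($t{\left(G,a \right)} = \frac{0}{70} = 0 \cdot \frac{1}{70} = 0$)
$-10142 + t{\left(y{\left(L,5 \right)},-176 \right)} = -10142 + 0 = -10142$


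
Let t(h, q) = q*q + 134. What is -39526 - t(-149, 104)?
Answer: -50476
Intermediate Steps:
t(h, q) = 134 + q² (t(h, q) = q² + 134 = 134 + q²)
-39526 - t(-149, 104) = -39526 - (134 + 104²) = -39526 - (134 + 10816) = -39526 - 1*10950 = -39526 - 10950 = -50476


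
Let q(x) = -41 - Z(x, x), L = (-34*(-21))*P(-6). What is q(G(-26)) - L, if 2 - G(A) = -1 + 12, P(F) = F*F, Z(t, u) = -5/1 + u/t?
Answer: -25741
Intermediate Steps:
Z(t, u) = -5 + u/t (Z(t, u) = -5*1 + u/t = -5 + u/t)
P(F) = F²
G(A) = -9 (G(A) = 2 - (-1 + 12) = 2 - 1*11 = 2 - 11 = -9)
L = 25704 (L = -34*(-21)*(-6)² = 714*36 = 25704)
q(x) = -37 (q(x) = -41 - (-5 + x/x) = -41 - (-5 + 1) = -41 - 1*(-4) = -41 + 4 = -37)
q(G(-26)) - L = -37 - 1*25704 = -37 - 25704 = -25741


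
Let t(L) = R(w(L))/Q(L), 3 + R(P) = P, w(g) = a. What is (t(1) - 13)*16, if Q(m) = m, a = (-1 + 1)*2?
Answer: -256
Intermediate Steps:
a = 0 (a = 0*2 = 0)
w(g) = 0
R(P) = -3 + P
t(L) = -3/L (t(L) = (-3 + 0)/L = -3/L)
(t(1) - 13)*16 = (-3/1 - 13)*16 = (-3*1 - 13)*16 = (-3 - 13)*16 = -16*16 = -256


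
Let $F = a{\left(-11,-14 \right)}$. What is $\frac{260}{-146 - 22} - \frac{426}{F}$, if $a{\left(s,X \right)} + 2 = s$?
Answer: $\frac{17047}{546} \approx 31.222$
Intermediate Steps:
$a{\left(s,X \right)} = -2 + s$
$F = -13$ ($F = -2 - 11 = -13$)
$\frac{260}{-146 - 22} - \frac{426}{F} = \frac{260}{-146 - 22} - \frac{426}{-13} = \frac{260}{-168} - - \frac{426}{13} = 260 \left(- \frac{1}{168}\right) + \frac{426}{13} = - \frac{65}{42} + \frac{426}{13} = \frac{17047}{546}$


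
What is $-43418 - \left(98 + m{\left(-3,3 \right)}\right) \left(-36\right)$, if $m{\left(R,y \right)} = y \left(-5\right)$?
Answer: $-40430$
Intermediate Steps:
$m{\left(R,y \right)} = - 5 y$
$-43418 - \left(98 + m{\left(-3,3 \right)}\right) \left(-36\right) = -43418 - \left(98 - 15\right) \left(-36\right) = -43418 - 83 \left(-36\right) = -43418 - -2988 = -43418 + 2988 = -40430$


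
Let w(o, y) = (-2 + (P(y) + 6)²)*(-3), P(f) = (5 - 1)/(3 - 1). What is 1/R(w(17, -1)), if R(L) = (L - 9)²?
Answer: 1/38025 ≈ 2.6298e-5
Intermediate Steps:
P(f) = 2 (P(f) = 4/2 = 4*(½) = 2)
w(o, y) = -186 (w(o, y) = (-2 + (2 + 6)²)*(-3) = (-2 + 8²)*(-3) = (-2 + 64)*(-3) = 62*(-3) = -186)
R(L) = (-9 + L)²
1/R(w(17, -1)) = 1/((-9 - 186)²) = 1/((-195)²) = 1/38025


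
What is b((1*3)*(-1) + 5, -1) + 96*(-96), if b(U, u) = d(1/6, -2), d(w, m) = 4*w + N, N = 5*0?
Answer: -27646/3 ≈ -9215.3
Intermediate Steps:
N = 0
d(w, m) = 4*w (d(w, m) = 4*w + 0 = 4*w)
b(U, u) = ⅔ (b(U, u) = 4/6 = 4*(⅙) = ⅔)
b((1*3)*(-1) + 5, -1) + 96*(-96) = ⅔ + 96*(-96) = ⅔ - 9216 = -27646/3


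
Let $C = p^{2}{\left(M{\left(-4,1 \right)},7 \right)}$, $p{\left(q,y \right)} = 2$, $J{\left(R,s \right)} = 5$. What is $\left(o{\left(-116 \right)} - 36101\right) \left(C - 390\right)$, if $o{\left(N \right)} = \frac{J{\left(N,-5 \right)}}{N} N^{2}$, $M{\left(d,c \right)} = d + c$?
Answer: $14158866$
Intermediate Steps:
$M{\left(d,c \right)} = c + d$
$o{\left(N \right)} = 5 N$ ($o{\left(N \right)} = \frac{5}{N} N^{2} = 5 N$)
$C = 4$ ($C = 2^{2} = 4$)
$\left(o{\left(-116 \right)} - 36101\right) \left(C - 390\right) = \left(5 \left(-116\right) - 36101\right) \left(4 - 390\right) = \left(-580 - 36101\right) \left(-386\right) = \left(-36681\right) \left(-386\right) = 14158866$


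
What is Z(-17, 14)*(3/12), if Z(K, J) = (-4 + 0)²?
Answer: 4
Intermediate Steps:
Z(K, J) = 16 (Z(K, J) = (-4)² = 16)
Z(-17, 14)*(3/12) = 16*(3/12) = 16*(3*(1/12)) = 16*(¼) = 4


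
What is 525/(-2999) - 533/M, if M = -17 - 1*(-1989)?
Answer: -2633767/5914028 ≈ -0.44534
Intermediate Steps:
M = 1972 (M = -17 + 1989 = 1972)
525/(-2999) - 533/M = 525/(-2999) - 533/1972 = 525*(-1/2999) - 533*1/1972 = -525/2999 - 533/1972 = -2633767/5914028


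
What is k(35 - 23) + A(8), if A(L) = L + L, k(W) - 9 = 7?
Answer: 32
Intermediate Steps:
k(W) = 16 (k(W) = 9 + 7 = 16)
A(L) = 2*L
k(35 - 23) + A(8) = 16 + 2*8 = 16 + 16 = 32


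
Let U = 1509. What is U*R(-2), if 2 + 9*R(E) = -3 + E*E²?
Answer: -6539/3 ≈ -2179.7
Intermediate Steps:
R(E) = -5/9 + E³/9 (R(E) = -2/9 + (-3 + E*E²)/9 = -2/9 + (-3 + E³)/9 = -2/9 + (-⅓ + E³/9) = -5/9 + E³/9)
U*R(-2) = 1509*(-5/9 + (⅑)*(-2)³) = 1509*(-5/9 + (⅑)*(-8)) = 1509*(-5/9 - 8/9) = 1509*(-13/9) = -6539/3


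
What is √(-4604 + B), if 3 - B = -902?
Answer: 3*I*√411 ≈ 60.819*I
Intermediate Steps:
B = 905 (B = 3 - 1*(-902) = 3 + 902 = 905)
√(-4604 + B) = √(-4604 + 905) = √(-3699) = 3*I*√411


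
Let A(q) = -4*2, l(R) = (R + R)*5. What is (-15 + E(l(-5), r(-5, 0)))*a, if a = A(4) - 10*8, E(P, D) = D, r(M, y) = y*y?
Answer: 1320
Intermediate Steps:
l(R) = 10*R (l(R) = (2*R)*5 = 10*R)
A(q) = -8
r(M, y) = y²
a = -88 (a = -8 - 10*8 = -8 - 80 = -88)
(-15 + E(l(-5), r(-5, 0)))*a = (-15 + 0²)*(-88) = (-15 + 0)*(-88) = -15*(-88) = 1320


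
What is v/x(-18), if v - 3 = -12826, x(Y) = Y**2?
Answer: -12823/324 ≈ -39.577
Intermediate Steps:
v = -12823 (v = 3 - 12826 = -12823)
v/x(-18) = -12823/((-18)**2) = -12823/324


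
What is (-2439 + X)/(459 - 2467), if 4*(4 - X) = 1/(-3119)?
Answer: 30379059/25051808 ≈ 1.2127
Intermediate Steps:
X = 49905/12476 (X = 4 - 1/4/(-3119) = 4 - 1/4*(-1/3119) = 4 + 1/12476 = 49905/12476 ≈ 4.0001)
(-2439 + X)/(459 - 2467) = (-2439 + 49905/12476)/(459 - 2467) = -30379059/12476/(-2008) = -30379059/12476*(-1/2008) = 30379059/25051808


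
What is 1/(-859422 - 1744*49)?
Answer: -1/944878 ≈ -1.0583e-6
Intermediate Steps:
1/(-859422 - 1744*49) = 1/(-859422 - 85456) = 1/(-944878) = -1/944878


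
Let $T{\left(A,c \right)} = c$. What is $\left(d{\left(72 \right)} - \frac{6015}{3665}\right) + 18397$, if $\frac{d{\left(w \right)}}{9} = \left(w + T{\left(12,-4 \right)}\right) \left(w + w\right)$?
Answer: $\frac{78081622}{733} \approx 1.0652 \cdot 10^{5}$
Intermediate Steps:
$d{\left(w \right)} = 18 w \left(-4 + w\right)$ ($d{\left(w \right)} = 9 \left(w - 4\right) \left(w + w\right) = 9 \left(-4 + w\right) 2 w = 9 \cdot 2 w \left(-4 + w\right) = 18 w \left(-4 + w\right)$)
$\left(d{\left(72 \right)} - \frac{6015}{3665}\right) + 18397 = \left(18 \cdot 72 \left(-4 + 72\right) - \frac{6015}{3665}\right) + 18397 = \left(18 \cdot 72 \cdot 68 - \frac{1203}{733}\right) + 18397 = \left(88128 - \frac{1203}{733}\right) + 18397 = \frac{64596621}{733} + 18397 = \frac{78081622}{733}$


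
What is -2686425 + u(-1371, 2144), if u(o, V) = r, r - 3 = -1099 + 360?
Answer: -2687161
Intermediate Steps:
r = -736 (r = 3 + (-1099 + 360) = 3 - 739 = -736)
u(o, V) = -736
-2686425 + u(-1371, 2144) = -2686425 - 736 = -2687161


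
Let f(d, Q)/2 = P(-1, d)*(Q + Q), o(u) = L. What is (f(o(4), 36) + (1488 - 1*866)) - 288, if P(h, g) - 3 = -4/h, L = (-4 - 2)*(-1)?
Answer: 1342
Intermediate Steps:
L = 6 (L = -6*(-1) = 6)
P(h, g) = 3 - 4/h
o(u) = 6
f(d, Q) = 28*Q (f(d, Q) = 2*((3 - 4/(-1))*(Q + Q)) = 2*((3 - 4*(-1))*(2*Q)) = 2*((3 + 4)*(2*Q)) = 2*(7*(2*Q)) = 2*(14*Q) = 28*Q)
(f(o(4), 36) + (1488 - 1*866)) - 288 = (28*36 + (1488 - 1*866)) - 288 = (1008 + (1488 - 866)) - 288 = (1008 + 622) - 288 = 1630 - 288 = 1342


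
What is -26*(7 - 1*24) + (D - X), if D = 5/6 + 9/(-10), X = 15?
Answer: 6404/15 ≈ 426.93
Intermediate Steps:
D = -1/15 (D = 5*(⅙) + 9*(-⅒) = ⅚ - 9/10 = -1/15 ≈ -0.066667)
-26*(7 - 1*24) + (D - X) = -26*(7 - 1*24) + (-1/15 - 1*15) = -26*(7 - 24) + (-1/15 - 15) = -26*(-17) - 226/15 = 442 - 226/15 = 6404/15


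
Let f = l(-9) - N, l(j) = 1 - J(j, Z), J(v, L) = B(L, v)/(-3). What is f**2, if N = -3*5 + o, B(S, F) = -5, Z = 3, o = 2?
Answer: 1369/9 ≈ 152.11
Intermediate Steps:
N = -13 (N = -3*5 + 2 = -15 + 2 = -13)
J(v, L) = 5/3 (J(v, L) = -5/(-3) = -5*(-1/3) = 5/3)
l(j) = -2/3 (l(j) = 1 - 1*5/3 = 1 - 5/3 = -2/3)
f = 37/3 (f = -2/3 - 1*(-13) = -2/3 + 13 = 37/3 ≈ 12.333)
f**2 = (37/3)**2 = 1369/9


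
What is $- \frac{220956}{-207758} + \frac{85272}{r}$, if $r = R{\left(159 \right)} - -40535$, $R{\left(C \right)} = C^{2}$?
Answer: $\frac{106113093}{44979607} \approx 2.3591$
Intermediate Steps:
$r = 65816$ ($r = 159^{2} - -40535 = 25281 + 40535 = 65816$)
$- \frac{220956}{-207758} + \frac{85272}{r} = - \frac{220956}{-207758} + \frac{85272}{65816} = \left(-220956\right) \left(- \frac{1}{207758}\right) + 85272 \cdot \frac{1}{65816} = \frac{110478}{103879} + \frac{561}{433} = \frac{106113093}{44979607}$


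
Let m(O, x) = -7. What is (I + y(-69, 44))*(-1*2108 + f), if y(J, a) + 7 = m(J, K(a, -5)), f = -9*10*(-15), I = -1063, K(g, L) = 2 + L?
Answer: 816366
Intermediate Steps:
f = 1350 (f = -90*(-15) = 1350)
y(J, a) = -14 (y(J, a) = -7 - 7 = -14)
(I + y(-69, 44))*(-1*2108 + f) = (-1063 - 14)*(-1*2108 + 1350) = -1077*(-2108 + 1350) = -1077*(-758) = 816366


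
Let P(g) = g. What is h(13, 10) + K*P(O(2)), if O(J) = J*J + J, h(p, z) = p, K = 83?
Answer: 511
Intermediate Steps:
O(J) = J + J² (O(J) = J² + J = J + J²)
h(13, 10) + K*P(O(2)) = 13 + 83*(2*(1 + 2)) = 13 + 83*(2*3) = 13 + 83*6 = 13 + 498 = 511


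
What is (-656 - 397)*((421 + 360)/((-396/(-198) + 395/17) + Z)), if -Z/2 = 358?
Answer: 13980681/11743 ≈ 1190.6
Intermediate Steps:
Z = -716 (Z = -2*358 = -716)
(-656 - 397)*((421 + 360)/((-396/(-198) + 395/17) + Z)) = (-656 - 397)*((421 + 360)/((-396/(-198) + 395/17) - 716)) = -822393/((-396*(-1/198) + 395*(1/17)) - 716) = -822393/((2 + 395/17) - 716) = -822393/(429/17 - 716) = -822393/(-11743/17) = -822393*(-17)/11743 = -1053*(-13277/11743) = 13980681/11743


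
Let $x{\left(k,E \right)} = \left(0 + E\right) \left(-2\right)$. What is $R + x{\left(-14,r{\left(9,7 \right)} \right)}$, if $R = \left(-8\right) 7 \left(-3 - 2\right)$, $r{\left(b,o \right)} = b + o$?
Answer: $248$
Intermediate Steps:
$x{\left(k,E \right)} = - 2 E$ ($x{\left(k,E \right)} = E \left(-2\right) = - 2 E$)
$R = 280$ ($R = - 56 \left(-3 - 2\right) = \left(-56\right) \left(-5\right) = 280$)
$R + x{\left(-14,r{\left(9,7 \right)} \right)} = 280 - 2 \left(9 + 7\right) = 280 - 32 = 248$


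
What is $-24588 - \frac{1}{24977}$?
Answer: $- \frac{614134477}{24977} \approx -24588.0$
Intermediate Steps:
$-24588 - \frac{1}{24977} = - \frac{614134477}{24977}$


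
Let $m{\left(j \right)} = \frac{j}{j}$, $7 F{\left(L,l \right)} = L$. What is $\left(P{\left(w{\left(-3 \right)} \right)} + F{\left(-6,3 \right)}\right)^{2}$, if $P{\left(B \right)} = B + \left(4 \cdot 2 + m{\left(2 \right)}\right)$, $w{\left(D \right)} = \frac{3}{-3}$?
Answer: $\frac{2500}{49} \approx 51.02$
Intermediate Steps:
$w{\left(D \right)} = -1$ ($w{\left(D \right)} = 3 \left(- \frac{1}{3}\right) = -1$)
$F{\left(L,l \right)} = \frac{L}{7}$
$m{\left(j \right)} = 1$
$P{\left(B \right)} = 9 + B$ ($P{\left(B \right)} = B + \left(4 \cdot 2 + 1\right) = B + \left(8 + 1\right) = B + 9 = 9 + B$)
$\left(P{\left(w{\left(-3 \right)} \right)} + F{\left(-6,3 \right)}\right)^{2} = \left(\left(9 - 1\right) + \frac{1}{7} \left(-6\right)\right)^{2} = \left(8 - \frac{6}{7}\right)^{2} = \left(\frac{50}{7}\right)^{2} = \frac{2500}{49}$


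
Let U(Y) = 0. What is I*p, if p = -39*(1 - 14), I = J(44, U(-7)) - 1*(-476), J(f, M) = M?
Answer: 241332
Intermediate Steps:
I = 476 (I = 0 - 1*(-476) = 0 + 476 = 476)
p = 507 (p = -39*(-13) = 507)
I*p = 476*507 = 241332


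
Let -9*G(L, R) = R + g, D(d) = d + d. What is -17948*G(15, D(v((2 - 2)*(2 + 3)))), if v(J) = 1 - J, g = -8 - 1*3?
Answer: -17948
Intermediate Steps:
g = -11 (g = -8 - 3 = -11)
D(d) = 2*d
G(L, R) = 11/9 - R/9 (G(L, R) = -(R - 11)/9 = -(-11 + R)/9 = 11/9 - R/9)
-17948*G(15, D(v((2 - 2)*(2 + 3)))) = -17948*(11/9 - 2*(1 - (2 - 2)*(2 + 3))/9) = -17948*(11/9 - 2*(1 - 0*5)/9) = -17948*(11/9 - 2*(1 - 1*0)/9) = -17948*(11/9 - 2*(1 + 0)/9) = -17948*(11/9 - 2/9) = -17948*1 = -17948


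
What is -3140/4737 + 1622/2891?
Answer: -1394326/13694667 ≈ -0.10182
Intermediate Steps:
-3140/4737 + 1622/2891 = -1394326/13694667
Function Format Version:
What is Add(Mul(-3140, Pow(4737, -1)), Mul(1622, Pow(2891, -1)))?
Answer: Rational(-1394326, 13694667) ≈ -0.10182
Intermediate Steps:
Add(Mul(-3140, Pow(4737, -1)), Mul(1622, Pow(2891, -1))) = Add(Mul(-3140, Rational(1, 4737)), Mul(1622, Rational(1, 2891))) = Add(Rational(-3140, 4737), Rational(1622, 2891)) = Rational(-1394326, 13694667)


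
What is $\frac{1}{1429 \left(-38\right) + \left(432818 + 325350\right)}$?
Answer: $\frac{1}{703866} \approx 1.4207 \cdot 10^{-6}$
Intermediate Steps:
$\frac{1}{1429 \left(-38\right) + \left(432818 + 325350\right)} = \frac{1}{-54302 + 758168} = \frac{1}{703866}$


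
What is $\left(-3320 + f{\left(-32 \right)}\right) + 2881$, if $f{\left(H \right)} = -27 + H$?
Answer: $-498$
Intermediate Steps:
$\left(-3320 + f{\left(-32 \right)}\right) + 2881 = \left(-3320 - 59\right) + 2881 = -3379 + 2881 = -498$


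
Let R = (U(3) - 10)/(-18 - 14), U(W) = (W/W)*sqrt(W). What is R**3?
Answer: (10 - sqrt(3))**3/32768 ≈ 0.017248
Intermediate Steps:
U(W) = sqrt(W) (U(W) = 1*sqrt(W) = sqrt(W))
R = 5/16 - sqrt(3)/32 (R = (sqrt(3) - 10)/(-18 - 14) = (-10 + sqrt(3))/(-32) = (-10 + sqrt(3))*(-1/32) = 5/16 - sqrt(3)/32 ≈ 0.25837)
R**3 = (5/16 - sqrt(3)/32)**3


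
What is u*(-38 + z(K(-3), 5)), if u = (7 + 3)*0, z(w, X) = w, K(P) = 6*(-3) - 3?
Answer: 0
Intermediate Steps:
K(P) = -21 (K(P) = -18 - 3 = -21)
u = 0 (u = 10*0 = 0)
u*(-38 + z(K(-3), 5)) = 0*(-38 - 21) = 0*(-59) = 0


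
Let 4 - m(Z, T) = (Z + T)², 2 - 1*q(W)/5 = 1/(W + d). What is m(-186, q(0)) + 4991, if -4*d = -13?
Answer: -4482709/169 ≈ -26525.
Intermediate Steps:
d = 13/4 (d = -¼*(-13) = 13/4 ≈ 3.2500)
q(W) = 10 - 5/(13/4 + W) (q(W) = 10 - 5/(W + 13/4) = 10 - 5/(13/4 + W))
m(Z, T) = 4 - (T + Z)² (m(Z, T) = 4 - (Z + T)² = 4 - (T + Z)²)
m(-186, q(0)) + 4991 = (4 - (10*(11 + 4*0)/(13 + 4*0) - 186)²) + 4991 = (4 - (10*(11 + 0)/(13 + 0) - 186)²) + 4991 = (4 - (10*11/13 - 186)²) + 4991 = (4 - (10*(1/13)*11 - 186)²) + 4991 = (4 - (110/13 - 186)²) + 4991 = (4 - (-2308/13)²) + 4991 = (4 - 1*5326864/169) + 4991 = (4 - 5326864/169) + 4991 = -5326188/169 + 4991 = -4482709/169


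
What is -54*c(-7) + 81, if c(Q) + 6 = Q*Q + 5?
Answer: -2511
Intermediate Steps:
c(Q) = -1 + Q**2 (c(Q) = -6 + (Q*Q + 5) = -6 + (Q**2 + 5) = -6 + (5 + Q**2) = -1 + Q**2)
-54*c(-7) + 81 = -54*(-1 + (-7)**2) + 81 = -54*(-1 + 49) + 81 = -54*48 + 81 = -2592 + 81 = -2511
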